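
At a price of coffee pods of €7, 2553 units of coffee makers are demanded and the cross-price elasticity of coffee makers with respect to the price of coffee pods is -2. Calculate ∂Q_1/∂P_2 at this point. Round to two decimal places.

-729.43

ε = (∂Q_1/∂P_2)·(P_2/Q_1) ⇒ ∂Q_1/∂P_2 = ε·Q_1/P_2 = -2 × 2553/7 ≈ -729.43.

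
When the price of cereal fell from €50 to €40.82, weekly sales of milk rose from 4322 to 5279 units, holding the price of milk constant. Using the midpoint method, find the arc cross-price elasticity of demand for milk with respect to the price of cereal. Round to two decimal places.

-0.99

ΔQ_A = 5279 − 4322 = 957; ΔP_B = 40.82 − 50 = -9.18.
Midpoints: Q̄_A = 4800.5, P̄_B = 45.41.
ε = (ΔQ_A/Q̄_A)/(ΔP_B/P̄_B) = (957/4800.5)/(-9.18/45.41) ≈ -0.99.
ε < 0: milk and cereal are complements.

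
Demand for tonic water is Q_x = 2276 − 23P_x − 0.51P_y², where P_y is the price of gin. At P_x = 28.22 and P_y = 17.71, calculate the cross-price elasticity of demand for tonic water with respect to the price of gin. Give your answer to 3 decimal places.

-0.218

At P_x = 28.22 and P_y = 17.71: Q_x = 1466.982.
∂Q_x/∂P_y = -1.02P_y = -1.02(17.71) = -18.0642.
ε = (∂Q_x/∂P_y)(P_y/Q_x) = -18.0642 × (17.71/1466.982) ≈ -0.218.
ε < 0: complements.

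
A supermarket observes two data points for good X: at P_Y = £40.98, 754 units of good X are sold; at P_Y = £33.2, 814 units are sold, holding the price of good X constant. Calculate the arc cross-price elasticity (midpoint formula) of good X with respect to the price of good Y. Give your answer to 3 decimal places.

-0.365

ΔQ_X = 814 − 754 = 60; ΔP_Y = 33.2 − 40.98 = -7.78.
Midpoints: Q̄_X = 784.0, P̄_Y = 37.09.
ε = (ΔQ_X/Q̄_X)/(ΔP_Y/P̄_Y) = (60/784.0)/(-7.78/37.09) ≈ -0.365.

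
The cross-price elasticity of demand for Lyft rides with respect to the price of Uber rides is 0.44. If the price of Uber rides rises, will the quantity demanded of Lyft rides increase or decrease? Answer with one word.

ε > 0 and the price of Uber rides rises, so the quantity of Lyft rides moves in the same direction: it increases.

increase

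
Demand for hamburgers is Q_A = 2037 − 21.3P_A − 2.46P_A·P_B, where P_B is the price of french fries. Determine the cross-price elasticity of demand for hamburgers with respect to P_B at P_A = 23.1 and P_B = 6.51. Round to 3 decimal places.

At P_A = 23.1 and P_B = 6.51: Q_A = 1175.033.
∂Q_A/∂P_B = -2.46P_A = -2.46(23.1) = -56.8260.
ε = (∂Q_A/∂P_B)(P_B/Q_A) = -56.8260 × (6.51/1175.033) ≈ -0.315.
ε < 0: complements.

-0.315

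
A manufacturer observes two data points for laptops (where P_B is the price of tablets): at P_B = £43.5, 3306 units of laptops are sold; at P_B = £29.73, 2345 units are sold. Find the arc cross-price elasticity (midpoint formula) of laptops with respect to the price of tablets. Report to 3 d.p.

ΔQ_A = 2345 − 3306 = -961; ΔP_B = 29.73 − 43.5 = -13.77.
Midpoints: Q̄_A = 2825.5, P̄_B = 36.62.
ε = (ΔQ_A/Q̄_A)/(ΔP_B/P̄_B) = (-961/2825.5)/(-13.77/36.62) ≈ 0.904.
ε > 0: laptops and tablets are substitutes.

0.904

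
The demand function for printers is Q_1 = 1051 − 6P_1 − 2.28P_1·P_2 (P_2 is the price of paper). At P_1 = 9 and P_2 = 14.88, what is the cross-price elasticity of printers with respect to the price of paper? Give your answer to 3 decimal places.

At P_1 = 9 and P_2 = 14.88: Q_1 = 691.662.
∂Q_1/∂P_2 = -2.28P_1 = -2.28(9) = -20.5200.
ε = (∂Q_1/∂P_2)(P_2/Q_1) = -20.5200 × (14.88/691.662) ≈ -0.441.
ε < 0: complements.

-0.441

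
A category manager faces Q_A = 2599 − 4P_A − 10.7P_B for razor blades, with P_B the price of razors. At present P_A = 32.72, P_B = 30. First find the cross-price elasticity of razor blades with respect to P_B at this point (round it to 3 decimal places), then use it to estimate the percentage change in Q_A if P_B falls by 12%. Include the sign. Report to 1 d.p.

1.8%

At P_A = 32.72, P_B = 30: Q_A = 2147.12.
∂Q_A/∂P_B = -10.7.
ε = (∂Q_A/∂P_B)(P_B/Q_A) = -10.7000 × 30/2147.12 ≈ -0.150.
%ΔQ_A ≈ ε × %ΔP_B = -0.150 × (-12%) = 1.8%.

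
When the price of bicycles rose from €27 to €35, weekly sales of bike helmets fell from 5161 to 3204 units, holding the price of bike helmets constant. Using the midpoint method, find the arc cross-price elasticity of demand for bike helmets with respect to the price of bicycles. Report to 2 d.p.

ΔQ_A = 3204 − 5161 = -1957; ΔP_B = 35 − 27 = 8.
Midpoints: Q̄_A = 4182.5, P̄_B = 31.00.
ε = (ΔQ_A/Q̄_A)/(ΔP_B/P̄_B) = (-1957/4182.5)/(8/31.00) ≈ -1.81.

-1.81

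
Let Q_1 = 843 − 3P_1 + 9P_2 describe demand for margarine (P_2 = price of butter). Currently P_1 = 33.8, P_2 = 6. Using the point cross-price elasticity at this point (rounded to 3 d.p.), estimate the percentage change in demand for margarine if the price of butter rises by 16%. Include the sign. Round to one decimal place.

1.1%

At P_1 = 33.8, P_2 = 6: Q_1 = 795.6.
∂Q_1/∂P_2 = 9.
ε = (∂Q_1/∂P_2)(P_2/Q_1) = 9.0000 × 6/795.6 ≈ 0.068.
%ΔQ_1 ≈ ε × %ΔP_2 = 0.068 × (16%) = 1.1%.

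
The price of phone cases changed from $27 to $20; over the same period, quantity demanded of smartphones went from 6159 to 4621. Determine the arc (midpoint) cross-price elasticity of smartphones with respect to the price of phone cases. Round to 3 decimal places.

ΔQ_A = 4621 − 6159 = -1538; ΔP_B = 20 − 27 = -7.
Midpoints: Q̄_A = 5390.0, P̄_B = 23.50.
ε = (ΔQ_A/Q̄_A)/(ΔP_B/P̄_B) = (-1538/5390.0)/(-7/23.50) ≈ 0.958.

0.958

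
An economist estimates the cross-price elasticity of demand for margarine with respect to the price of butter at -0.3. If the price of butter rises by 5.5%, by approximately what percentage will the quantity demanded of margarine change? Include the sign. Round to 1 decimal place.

%ΔQ ≈ ε × %ΔP of butter = -0.3 × (5.5%) = -1.7%.
Demand for margarine falls by about 1.7%.

-1.7%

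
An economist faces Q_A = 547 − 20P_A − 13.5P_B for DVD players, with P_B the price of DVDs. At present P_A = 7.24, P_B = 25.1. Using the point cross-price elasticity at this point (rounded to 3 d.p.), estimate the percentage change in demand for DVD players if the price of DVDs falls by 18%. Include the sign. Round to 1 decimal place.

At P_A = 7.24, P_B = 25.1: Q_A = 63.35.
∂Q_A/∂P_B = -13.5.
ε = (∂Q_A/∂P_B)(P_B/Q_A) = -13.5000 × 25.1/63.35 ≈ -5.349.
%ΔQ_A ≈ ε × %ΔP_B = -5.349 × (-18%) = 96.3%.

96.3%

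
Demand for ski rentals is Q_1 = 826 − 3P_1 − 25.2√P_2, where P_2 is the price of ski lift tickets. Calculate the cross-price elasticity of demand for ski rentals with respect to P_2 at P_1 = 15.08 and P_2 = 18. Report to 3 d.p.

At P_1 = 15.08 and P_2 = 18: Q_1 = 673.845.
∂Q_1/∂P_2 = -25.2/(2√P_2) = -25.2/(2√18) = -2.9698.
ε = (∂Q_1/∂P_2)(P_2/Q_1) = -2.9698 × (18/673.845) ≈ -0.079.

-0.079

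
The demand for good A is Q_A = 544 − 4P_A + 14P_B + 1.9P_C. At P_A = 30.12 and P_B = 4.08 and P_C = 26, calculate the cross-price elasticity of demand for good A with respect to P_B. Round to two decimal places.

0.11

At P_A = 30.12 and P_B = 4.08 and P_C = 26: Q_A = 530.04.
∂Q_A/∂P_B = 14.
ε = (∂Q_A/∂P_B)(P_B/Q_A) = 14 × (4.08/530.04) ≈ 0.11.
Since ε > 0, good A and good B are substitutes.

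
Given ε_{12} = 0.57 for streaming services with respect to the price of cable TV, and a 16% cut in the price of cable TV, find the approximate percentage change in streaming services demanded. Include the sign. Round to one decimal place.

-9.1%

%ΔQ ≈ ε × %ΔP of cable TV = 0.57 × (-16%) = -9.1%.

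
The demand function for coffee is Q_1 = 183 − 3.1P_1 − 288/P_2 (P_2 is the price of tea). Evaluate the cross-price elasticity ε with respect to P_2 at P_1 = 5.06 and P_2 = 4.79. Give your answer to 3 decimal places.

0.561

At P_1 = 5.06 and P_2 = 4.79: Q_1 = 107.189.
∂Q_1/∂P_2 = 288/P_2² = 12.5522.
ε = (∂Q_1/∂P_2)(P_2/Q_1) = 12.5522 × (4.79/107.189) ≈ 0.561.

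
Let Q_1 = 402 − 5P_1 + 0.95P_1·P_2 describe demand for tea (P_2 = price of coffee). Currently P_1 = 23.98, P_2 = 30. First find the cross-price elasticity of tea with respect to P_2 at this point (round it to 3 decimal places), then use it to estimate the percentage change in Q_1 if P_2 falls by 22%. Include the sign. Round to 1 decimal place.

-15.6%

At P_1 = 23.98, P_2 = 30: Q_1 = 965.53.
∂Q_1/∂P_2 = 0.95P_1 = 22.7810.
ε = (∂Q_1/∂P_2)(P_2/Q_1) = 22.7810 × 30/965.53 ≈ 0.708.
%ΔQ_1 ≈ ε × %ΔP_2 = 0.708 × (-22%) = -15.6%.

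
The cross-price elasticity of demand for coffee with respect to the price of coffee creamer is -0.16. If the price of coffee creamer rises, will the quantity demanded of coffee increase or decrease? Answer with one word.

ε < 0 and the price of coffee creamer rises, so the quantity of coffee moves in the opposite direction: it decreases.

decrease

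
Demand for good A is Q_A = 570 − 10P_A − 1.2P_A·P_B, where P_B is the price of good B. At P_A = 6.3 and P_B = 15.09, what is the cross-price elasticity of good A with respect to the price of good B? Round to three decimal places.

At P_A = 6.3 and P_B = 15.09: Q_A = 392.920.
∂Q_A/∂P_B = -1.2P_A = -1.2(6.3) = -7.5600.
ε = (∂Q_A/∂P_B)(P_B/Q_A) = -7.5600 × (15.09/392.920) ≈ -0.290.
ε < 0: complements.

-0.290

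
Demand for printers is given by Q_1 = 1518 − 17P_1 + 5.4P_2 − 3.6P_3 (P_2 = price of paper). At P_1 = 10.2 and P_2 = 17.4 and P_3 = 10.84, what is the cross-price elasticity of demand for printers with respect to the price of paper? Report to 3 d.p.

0.067

At P_1 = 10.2 and P_2 = 17.4 and P_3 = 10.84: Q_1 = 1399.536.
∂Q_1/∂P_2 = 5.4.
ε = (∂Q_1/∂P_2)(P_2/Q_1) = 5.4 × (17.4/1399.536) ≈ 0.067.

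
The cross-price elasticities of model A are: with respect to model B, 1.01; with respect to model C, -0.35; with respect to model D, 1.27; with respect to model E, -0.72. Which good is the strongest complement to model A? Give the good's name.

Complements have ε < 0. The most negative value is -0.72 (model E).

model E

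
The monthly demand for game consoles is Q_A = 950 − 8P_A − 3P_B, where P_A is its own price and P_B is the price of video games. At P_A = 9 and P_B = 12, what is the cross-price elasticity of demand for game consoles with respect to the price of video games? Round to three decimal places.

At P_A = 9 and P_B = 12: Q_A = 842.
∂Q_A/∂P_B = -3.
ε = (∂Q_A/∂P_B)(P_B/Q_A) = -3 × (12/842) ≈ -0.043.
Since ε < 0, game consoles and video games are complements.

-0.043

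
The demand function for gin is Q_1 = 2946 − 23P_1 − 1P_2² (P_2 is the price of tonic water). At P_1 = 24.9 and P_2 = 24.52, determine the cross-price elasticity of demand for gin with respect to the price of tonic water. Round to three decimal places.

-0.679

At P_1 = 24.9 and P_2 = 24.52: Q_1 = 1772.070.
∂Q_1/∂P_2 = -2P_2 = -2(24.52) = -49.0400.
ε = (∂Q_1/∂P_2)(P_2/Q_1) = -49.0400 × (24.52/1772.070) ≈ -0.679.
ε < 0: complements.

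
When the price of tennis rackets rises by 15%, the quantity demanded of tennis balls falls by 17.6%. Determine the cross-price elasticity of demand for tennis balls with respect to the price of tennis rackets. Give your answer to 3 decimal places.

ε = (%ΔQ of tennis balls) / (%ΔP of tennis rackets) = (-17.6%) / (15%) ≈ -1.173.
Negative cross-price elasticity: complements.

-1.173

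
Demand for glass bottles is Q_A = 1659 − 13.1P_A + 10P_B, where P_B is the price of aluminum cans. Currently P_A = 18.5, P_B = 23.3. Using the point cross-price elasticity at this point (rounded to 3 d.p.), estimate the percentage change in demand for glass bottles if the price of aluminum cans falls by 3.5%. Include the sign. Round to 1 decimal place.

At P_A = 18.5, P_B = 23.3: Q_A = 1649.65.
∂Q_A/∂P_B = 10.
ε = (∂Q_A/∂P_B)(P_B/Q_A) = 10.0000 × 23.3/1649.65 ≈ 0.141.
%ΔQ_A ≈ ε × %ΔP_B = 0.141 × (-3.5%) = -0.5%.

-0.5%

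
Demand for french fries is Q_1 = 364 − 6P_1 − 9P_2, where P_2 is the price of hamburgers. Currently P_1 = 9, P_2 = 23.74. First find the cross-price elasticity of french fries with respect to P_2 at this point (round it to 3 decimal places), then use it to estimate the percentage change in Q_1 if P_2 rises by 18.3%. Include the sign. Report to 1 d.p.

-40.6%

At P_1 = 9, P_2 = 23.74: Q_1 = 96.34.
∂Q_1/∂P_2 = -9.
ε = (∂Q_1/∂P_2)(P_2/Q_1) = -9.0000 × 23.74/96.34 ≈ -2.218.
%ΔQ_1 ≈ ε × %ΔP_2 = -2.218 × (18.3%) = -40.6%.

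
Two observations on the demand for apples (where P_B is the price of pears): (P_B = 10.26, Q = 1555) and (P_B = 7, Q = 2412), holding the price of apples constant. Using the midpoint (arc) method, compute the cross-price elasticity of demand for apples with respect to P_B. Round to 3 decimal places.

-1.144

ΔQ_A = 2412 − 1555 = 857; ΔP_B = 7 − 10.26 = -3.26.
Midpoints: Q̄_A = 1983.5, P̄_B = 8.63.
ε = (ΔQ_A/Q̄_A)/(ΔP_B/P̄_B) = (857/1983.5)/(-3.26/8.63) ≈ -1.144.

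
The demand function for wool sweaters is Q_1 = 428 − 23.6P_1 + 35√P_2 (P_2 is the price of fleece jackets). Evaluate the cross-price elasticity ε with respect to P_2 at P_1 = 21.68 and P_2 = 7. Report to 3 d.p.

5.171

At P_1 = 21.68 and P_2 = 7: Q_1 = 8.953.
∂Q_1/∂P_2 = 35/(2√P_2) = 35/(2√7) = 6.6144.
ε = (∂Q_1/∂P_2)(P_2/Q_1) = 6.6144 × (7/8.953) ≈ 5.171.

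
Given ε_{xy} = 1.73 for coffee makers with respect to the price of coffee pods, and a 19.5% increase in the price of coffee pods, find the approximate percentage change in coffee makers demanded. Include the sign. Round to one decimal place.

%ΔQ ≈ ε × %ΔP of coffee pods = 1.73 × (19.5%) = 33.7%.

33.7%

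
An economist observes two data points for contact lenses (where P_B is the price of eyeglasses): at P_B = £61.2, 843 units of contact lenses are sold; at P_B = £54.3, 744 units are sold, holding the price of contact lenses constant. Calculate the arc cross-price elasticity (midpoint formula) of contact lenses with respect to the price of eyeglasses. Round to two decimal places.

ΔQ_A = 744 − 843 = -99; ΔP_B = 54.3 − 61.2 = -6.9.
Midpoints: Q̄_A = 793.5, P̄_B = 57.75.
ε = (ΔQ_A/Q̄_A)/(ΔP_B/P̄_B) = (-99/793.5)/(-6.9/57.75) ≈ 1.04.
ε > 0: contact lenses and eyeglasses are substitutes.

1.04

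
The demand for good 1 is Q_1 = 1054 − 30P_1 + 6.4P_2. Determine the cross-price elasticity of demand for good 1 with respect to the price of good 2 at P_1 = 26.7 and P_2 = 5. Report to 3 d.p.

At P_1 = 26.7 and P_2 = 5: Q_1 = 285.
∂Q_1/∂P_2 = 6.4.
ε = (∂Q_1/∂P_2)(P_2/Q_1) = 6.4 × (5/285) ≈ 0.112.
Since ε > 0, good 1 and good 2 are substitutes.

0.112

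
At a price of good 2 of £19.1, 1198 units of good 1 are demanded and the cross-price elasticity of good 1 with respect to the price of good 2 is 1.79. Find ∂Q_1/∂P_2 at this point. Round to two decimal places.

ε = (∂Q_1/∂P_2)·(P_2/Q_1) ⇒ ∂Q_1/∂P_2 = ε·Q_1/P_2 = 1.79 × 1198/19.1 ≈ 112.27.

112.27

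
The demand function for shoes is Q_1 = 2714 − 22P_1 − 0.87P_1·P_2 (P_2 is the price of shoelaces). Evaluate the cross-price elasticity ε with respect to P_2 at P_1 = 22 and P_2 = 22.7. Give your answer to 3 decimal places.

At P_1 = 22 and P_2 = 22.7: Q_1 = 1795.522.
∂Q_1/∂P_2 = -0.87P_1 = -0.87(22) = -19.1400.
ε = (∂Q_1/∂P_2)(P_2/Q_1) = -19.1400 × (22.7/1795.522) ≈ -0.242.
ε < 0: complements.

-0.242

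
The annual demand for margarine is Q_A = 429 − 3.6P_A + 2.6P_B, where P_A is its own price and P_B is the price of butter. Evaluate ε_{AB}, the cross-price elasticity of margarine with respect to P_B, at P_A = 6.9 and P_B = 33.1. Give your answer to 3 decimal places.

At P_A = 6.9 and P_B = 33.1: Q_A = 490.22.
∂Q_A/∂P_B = 2.6.
ε = (∂Q_A/∂P_B)(P_B/Q_A) = 2.6 × (33.1/490.22) ≈ 0.176.
Since ε > 0, margarine and butter are substitutes.

0.176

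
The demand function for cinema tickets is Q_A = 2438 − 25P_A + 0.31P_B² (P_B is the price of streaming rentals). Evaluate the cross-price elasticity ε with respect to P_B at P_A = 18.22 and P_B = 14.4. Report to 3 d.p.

0.063

At P_A = 18.22 and P_B = 14.4: Q_A = 2046.782.
∂Q_A/∂P_B = 0.62P_B = 0.62(14.4) = 8.9280.
ε = (∂Q_A/∂P_B)(P_B/Q_A) = 8.9280 × (14.4/2046.782) ≈ 0.063.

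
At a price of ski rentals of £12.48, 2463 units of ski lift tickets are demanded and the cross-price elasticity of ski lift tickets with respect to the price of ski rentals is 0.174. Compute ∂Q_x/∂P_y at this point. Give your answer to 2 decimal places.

34.34

ε = (∂Q_x/∂P_y)·(P_y/Q_x) ⇒ ∂Q_x/∂P_y = ε·Q_x/P_y = 0.174 × 2463/12.48 ≈ 34.34.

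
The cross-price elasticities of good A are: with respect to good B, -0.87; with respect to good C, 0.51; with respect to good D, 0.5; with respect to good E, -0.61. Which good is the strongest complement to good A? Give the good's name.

Complements have ε < 0. The most negative value is -0.87 (good B).

good B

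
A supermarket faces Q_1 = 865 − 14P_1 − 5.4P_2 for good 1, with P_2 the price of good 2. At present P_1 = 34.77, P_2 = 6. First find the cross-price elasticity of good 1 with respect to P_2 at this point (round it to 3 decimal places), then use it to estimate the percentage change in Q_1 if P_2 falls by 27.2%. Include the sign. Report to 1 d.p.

At P_1 = 34.77, P_2 = 6: Q_1 = 345.82.
∂Q_1/∂P_2 = -5.4.
ε = (∂Q_1/∂P_2)(P_2/Q_1) = -5.4000 × 6/345.82 ≈ -0.094.
%ΔQ_1 ≈ ε × %ΔP_2 = -0.094 × (-27.2%) = 2.6%.

2.6%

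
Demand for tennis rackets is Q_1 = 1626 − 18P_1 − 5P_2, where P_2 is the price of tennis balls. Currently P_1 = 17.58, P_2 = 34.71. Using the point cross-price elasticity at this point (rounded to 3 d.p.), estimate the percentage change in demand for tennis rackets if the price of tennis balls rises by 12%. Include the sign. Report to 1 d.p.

-1.8%

At P_1 = 17.58, P_2 = 34.71: Q_1 = 1136.01.
∂Q_1/∂P_2 = -5.
ε = (∂Q_1/∂P_2)(P_2/Q_1) = -5.0000 × 34.71/1136.01 ≈ -0.153.
%ΔQ_1 ≈ ε × %ΔP_2 = -0.153 × (12%) = -1.8%.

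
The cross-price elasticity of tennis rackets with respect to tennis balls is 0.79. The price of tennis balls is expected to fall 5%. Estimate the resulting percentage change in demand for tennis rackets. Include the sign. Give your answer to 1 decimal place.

-4.0%

%ΔQ ≈ ε × %ΔP of tennis balls = 0.79 × (-5%) = -4.0%.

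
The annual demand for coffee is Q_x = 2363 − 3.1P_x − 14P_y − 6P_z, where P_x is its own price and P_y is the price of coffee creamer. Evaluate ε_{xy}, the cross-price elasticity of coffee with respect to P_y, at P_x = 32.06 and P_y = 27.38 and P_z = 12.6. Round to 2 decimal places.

-0.21

At P_x = 32.06 and P_y = 27.38 and P_z = 12.6: Q_x = 1804.694.
∂Q_x/∂P_y = -14.
ε = (∂Q_x/∂P_y)(P_y/Q_x) = -14 × (27.38/1804.694) ≈ -0.21.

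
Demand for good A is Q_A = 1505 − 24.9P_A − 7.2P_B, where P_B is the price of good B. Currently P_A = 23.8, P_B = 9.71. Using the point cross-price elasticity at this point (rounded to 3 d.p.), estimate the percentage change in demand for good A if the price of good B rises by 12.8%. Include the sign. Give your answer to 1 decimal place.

At P_A = 23.8, P_B = 9.71: Q_A = 842.468.
∂Q_A/∂P_B = -7.2.
ε = (∂Q_A/∂P_B)(P_B/Q_A) = -7.2000 × 9.71/842.468 ≈ -0.083.
%ΔQ_A ≈ ε × %ΔP_B = -0.083 × (12.8%) = -1.1%.

-1.1%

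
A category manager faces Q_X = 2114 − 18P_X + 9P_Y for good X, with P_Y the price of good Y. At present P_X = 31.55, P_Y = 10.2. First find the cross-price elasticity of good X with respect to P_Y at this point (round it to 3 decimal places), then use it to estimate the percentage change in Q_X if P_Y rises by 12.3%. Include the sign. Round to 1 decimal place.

At P_X = 31.55, P_Y = 10.2: Q_X = 1637.9.
∂Q_X/∂P_Y = 9.
ε = (∂Q_X/∂P_Y)(P_Y/Q_X) = 9.0000 × 10.2/1637.9 ≈ 0.056.
%ΔQ_X ≈ ε × %ΔP_Y = 0.056 × (12.3%) = 0.7%.

0.7%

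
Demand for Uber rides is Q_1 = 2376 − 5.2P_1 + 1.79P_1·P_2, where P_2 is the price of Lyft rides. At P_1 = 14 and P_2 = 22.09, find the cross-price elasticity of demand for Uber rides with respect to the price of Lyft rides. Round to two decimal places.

At P_1 = 14 and P_2 = 22.09: Q_1 = 2856.775.
∂Q_1/∂P_2 = 1.79P_1 = 1.79(14) = 25.0600.
ε = (∂Q_1/∂P_2)(P_2/Q_1) = 25.0600 × (22.09/2856.775) ≈ 0.19.

0.19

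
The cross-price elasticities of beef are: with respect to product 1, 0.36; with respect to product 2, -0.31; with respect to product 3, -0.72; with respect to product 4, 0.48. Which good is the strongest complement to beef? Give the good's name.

product 3

Complements have ε < 0. The most negative value is -0.72 (product 3).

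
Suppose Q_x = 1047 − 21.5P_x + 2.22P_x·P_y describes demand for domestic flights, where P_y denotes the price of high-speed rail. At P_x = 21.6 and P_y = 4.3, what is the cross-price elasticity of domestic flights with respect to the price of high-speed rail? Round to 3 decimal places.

At P_x = 21.6 and P_y = 4.3: Q_x = 788.794.
∂Q_x/∂P_y = 2.22P_x = 2.22(21.6) = 47.9520.
ε = (∂Q_x/∂P_y)(P_y/Q_x) = 47.9520 × (4.3/788.794) ≈ 0.261.

0.261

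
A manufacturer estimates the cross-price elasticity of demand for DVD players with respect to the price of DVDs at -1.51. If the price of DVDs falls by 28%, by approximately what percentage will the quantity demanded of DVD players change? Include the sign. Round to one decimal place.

%ΔQ ≈ ε × %ΔP of DVDs = -1.51 × (-28%) = 42.3%.

42.3%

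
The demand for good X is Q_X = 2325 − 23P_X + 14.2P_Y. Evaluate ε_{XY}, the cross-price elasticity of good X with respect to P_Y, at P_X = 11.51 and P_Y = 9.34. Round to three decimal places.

0.060

At P_X = 11.51 and P_Y = 9.34: Q_X = 2192.898.
∂Q_X/∂P_Y = 14.2.
ε = (∂Q_X/∂P_Y)(P_Y/Q_X) = 14.2 × (9.34/2192.898) ≈ 0.060.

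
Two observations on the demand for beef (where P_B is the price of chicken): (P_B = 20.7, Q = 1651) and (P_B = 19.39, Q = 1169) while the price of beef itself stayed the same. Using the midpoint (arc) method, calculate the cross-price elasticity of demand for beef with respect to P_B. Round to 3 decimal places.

ΔQ_A = 1169 − 1651 = -482; ΔP_B = 19.39 − 20.7 = -1.31.
Midpoints: Q̄_A = 1410.0, P̄_B = 20.05.
ε = (ΔQ_A/Q̄_A)/(ΔP_B/P̄_B) = (-482/1410.0)/(-1.31/20.05) ≈ 5.231.

5.231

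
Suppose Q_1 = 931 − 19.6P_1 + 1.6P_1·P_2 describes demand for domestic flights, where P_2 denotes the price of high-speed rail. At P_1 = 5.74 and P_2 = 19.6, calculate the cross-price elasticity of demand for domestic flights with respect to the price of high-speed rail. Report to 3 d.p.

At P_1 = 5.74 and P_2 = 19.6: Q_1 = 998.502.
∂Q_1/∂P_2 = 1.6P_1 = 1.6(5.74) = 9.1840.
ε = (∂Q_1/∂P_2)(P_2/Q_1) = 9.1840 × (19.6/998.502) ≈ 0.180.
ε > 0: substitutes.

0.180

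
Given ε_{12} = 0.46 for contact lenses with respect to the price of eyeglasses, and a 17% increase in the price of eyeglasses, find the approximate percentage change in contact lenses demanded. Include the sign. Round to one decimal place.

%ΔQ ≈ ε × %ΔP of eyeglasses = 0.46 × (17%) = 7.8%.

7.8%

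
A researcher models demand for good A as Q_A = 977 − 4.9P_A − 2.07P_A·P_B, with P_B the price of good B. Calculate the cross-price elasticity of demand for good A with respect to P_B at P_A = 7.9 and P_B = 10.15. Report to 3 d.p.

-0.215

At P_A = 7.9 and P_B = 10.15: Q_A = 772.307.
∂Q_A/∂P_B = -2.07P_A = -2.07(7.9) = -16.3530.
ε = (∂Q_A/∂P_B)(P_B/Q_A) = -16.3530 × (10.15/772.307) ≈ -0.215.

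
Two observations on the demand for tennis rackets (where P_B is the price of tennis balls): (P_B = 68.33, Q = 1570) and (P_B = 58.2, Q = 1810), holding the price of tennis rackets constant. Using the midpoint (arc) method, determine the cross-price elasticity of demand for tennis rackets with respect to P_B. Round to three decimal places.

-0.887

ΔQ_A = 1810 − 1570 = 240; ΔP_B = 58.2 − 68.33 = -10.13.
Midpoints: Q̄_A = 1690.0, P̄_B = 63.27.
ε = (ΔQ_A/Q̄_A)/(ΔP_B/P̄_B) = (240/1690.0)/(-10.13/63.27) ≈ -0.887.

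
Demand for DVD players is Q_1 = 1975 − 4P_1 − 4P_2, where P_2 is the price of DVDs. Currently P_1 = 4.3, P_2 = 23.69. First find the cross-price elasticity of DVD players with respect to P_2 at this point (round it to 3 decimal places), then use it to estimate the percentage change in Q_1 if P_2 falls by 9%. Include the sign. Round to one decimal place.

0.5%

At P_1 = 4.3, P_2 = 23.69: Q_1 = 1863.04.
∂Q_1/∂P_2 = -4.
ε = (∂Q_1/∂P_2)(P_2/Q_1) = -4.0000 × 23.69/1863.04 ≈ -0.051.
%ΔQ_1 ≈ ε × %ΔP_2 = -0.051 × (-9%) = 0.5%.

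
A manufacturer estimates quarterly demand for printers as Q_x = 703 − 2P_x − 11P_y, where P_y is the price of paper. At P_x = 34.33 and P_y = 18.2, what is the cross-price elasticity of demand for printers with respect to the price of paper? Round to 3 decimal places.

-0.461

At P_x = 34.33 and P_y = 18.2: Q_x = 434.14.
∂Q_x/∂P_y = -11.
ε = (∂Q_x/∂P_y)(P_y/Q_x) = -11 × (18.2/434.14) ≈ -0.461.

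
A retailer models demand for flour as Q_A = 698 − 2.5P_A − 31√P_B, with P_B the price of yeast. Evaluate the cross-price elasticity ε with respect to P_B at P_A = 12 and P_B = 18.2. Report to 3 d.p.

-0.123

At P_A = 12 and P_B = 18.2: Q_A = 535.749.
∂Q_A/∂P_B = -31/(2√P_B) = -31/(2√18.2) = -3.6333.
ε = (∂Q_A/∂P_B)(P_B/Q_A) = -3.6333 × (18.2/535.749) ≈ -0.123.
ε < 0: complements.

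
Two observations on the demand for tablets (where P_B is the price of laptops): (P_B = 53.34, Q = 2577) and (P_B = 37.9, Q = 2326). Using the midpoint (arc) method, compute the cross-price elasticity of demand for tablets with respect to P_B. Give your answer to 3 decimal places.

0.303

ΔQ_A = 2326 − 2577 = -251; ΔP_B = 37.9 − 53.34 = -15.44.
Midpoints: Q̄_A = 2451.5, P̄_B = 45.62.
ε = (ΔQ_A/Q̄_A)/(ΔP_B/P̄_B) = (-251/2451.5)/(-15.44/45.62) ≈ 0.303.
ε > 0: tablets and laptops are substitutes.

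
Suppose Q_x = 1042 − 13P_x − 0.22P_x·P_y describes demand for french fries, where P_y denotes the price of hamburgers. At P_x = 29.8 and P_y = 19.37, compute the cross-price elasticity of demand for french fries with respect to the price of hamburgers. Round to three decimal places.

-0.241

At P_x = 29.8 and P_y = 19.37: Q_x = 527.610.
∂Q_x/∂P_y = -0.22P_x = -0.22(29.8) = -6.5560.
ε = (∂Q_x/∂P_y)(P_y/Q_x) = -6.5560 × (19.37/527.610) ≈ -0.241.
ε < 0: complements.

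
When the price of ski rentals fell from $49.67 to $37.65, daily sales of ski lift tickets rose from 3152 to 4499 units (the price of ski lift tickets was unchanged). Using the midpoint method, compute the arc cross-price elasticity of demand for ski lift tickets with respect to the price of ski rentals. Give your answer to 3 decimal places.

ΔQ_A = 4499 − 3152 = 1347; ΔP_B = 37.65 − 49.67 = -12.02.
Midpoints: Q̄_A = 3825.5, P̄_B = 43.66.
ε = (ΔQ_A/Q̄_A)/(ΔP_B/P̄_B) = (1347/3825.5)/(-12.02/43.66) ≈ -1.279.

-1.279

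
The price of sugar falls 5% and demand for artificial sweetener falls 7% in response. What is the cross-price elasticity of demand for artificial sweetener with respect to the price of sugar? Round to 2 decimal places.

1.40

ε = (%ΔQ of artificial sweetener) / (%ΔP of sugar) = (-7%) / (-5%) ≈ 1.40.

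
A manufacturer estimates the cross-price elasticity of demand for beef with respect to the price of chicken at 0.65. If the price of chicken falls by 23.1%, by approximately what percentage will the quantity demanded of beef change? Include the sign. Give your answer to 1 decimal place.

%ΔQ ≈ ε × %ΔP of chicken = 0.65 × (-23.1%) = -15.0%.
Demand for beef falls by about 15.0%.

-15.0%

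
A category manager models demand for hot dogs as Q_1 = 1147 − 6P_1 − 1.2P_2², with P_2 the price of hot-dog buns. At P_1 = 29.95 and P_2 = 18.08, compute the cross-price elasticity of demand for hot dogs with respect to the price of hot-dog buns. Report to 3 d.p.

-1.364

At P_1 = 29.95 and P_2 = 18.08: Q_1 = 575.036.
∂Q_1/∂P_2 = -2.4P_2 = -2.4(18.08) = -43.3920.
ε = (∂Q_1/∂P_2)(P_2/Q_1) = -43.3920 × (18.08/575.036) ≈ -1.364.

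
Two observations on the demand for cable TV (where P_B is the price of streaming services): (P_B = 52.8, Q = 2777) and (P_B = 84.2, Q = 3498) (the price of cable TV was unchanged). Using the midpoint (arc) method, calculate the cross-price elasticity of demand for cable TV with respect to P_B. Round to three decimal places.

0.501

ΔQ_A = 3498 − 2777 = 721; ΔP_B = 84.2 − 52.8 = 31.4.
Midpoints: Q̄_A = 3137.5, P̄_B = 68.50.
ε = (ΔQ_A/Q̄_A)/(ΔP_B/P̄_B) = (721/3137.5)/(31.4/68.50) ≈ 0.501.
ε > 0: cable TV and streaming services are substitutes.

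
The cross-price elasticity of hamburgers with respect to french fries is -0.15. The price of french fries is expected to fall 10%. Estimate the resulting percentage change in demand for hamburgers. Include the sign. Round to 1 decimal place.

1.5%

%ΔQ ≈ ε × %ΔP of french fries = -0.15 × (-10%) = 1.5%.
Demand for hamburgers rises by about 1.5%.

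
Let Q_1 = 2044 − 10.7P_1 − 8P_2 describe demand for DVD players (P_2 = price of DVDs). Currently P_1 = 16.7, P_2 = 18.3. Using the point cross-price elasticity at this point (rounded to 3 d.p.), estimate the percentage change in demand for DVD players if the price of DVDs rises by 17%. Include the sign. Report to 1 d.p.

-1.4%

At P_1 = 16.7, P_2 = 18.3: Q_1 = 1718.91.
∂Q_1/∂P_2 = -8.
ε = (∂Q_1/∂P_2)(P_2/Q_1) = -8.0000 × 18.3/1718.91 ≈ -0.085.
%ΔQ_1 ≈ ε × %ΔP_2 = -0.085 × (17%) = -1.4%.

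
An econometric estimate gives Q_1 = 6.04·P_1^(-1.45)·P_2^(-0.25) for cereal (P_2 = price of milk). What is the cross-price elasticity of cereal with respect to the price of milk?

-0.25

In a log-linear (constant-elasticity) demand function, the coefficient on the exponent of P_2 is the cross-price elasticity.
ε = -0.25. Negative, so cereal and milk are complements.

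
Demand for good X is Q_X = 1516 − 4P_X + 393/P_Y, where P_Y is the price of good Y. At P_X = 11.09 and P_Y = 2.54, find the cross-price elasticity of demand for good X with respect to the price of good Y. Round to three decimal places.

-0.095

At P_X = 11.09 and P_Y = 2.54: Q_X = 1626.364.
∂Q_X/∂P_Y = −393/P_Y² = -60.9151.
ε = (∂Q_X/∂P_Y)(P_Y/Q_X) = -60.9151 × (2.54/1626.364) ≈ -0.095.
ε < 0: complements.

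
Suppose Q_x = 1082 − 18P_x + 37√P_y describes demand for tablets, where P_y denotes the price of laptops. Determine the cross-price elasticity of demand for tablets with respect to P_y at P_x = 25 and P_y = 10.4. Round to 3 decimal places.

At P_x = 25 and P_y = 10.4: Q_x = 751.321.
∂Q_x/∂P_y = 37/(2√P_y) = 37/(2√10.4) = 5.7366.
ε = (∂Q_x/∂P_y)(P_y/Q_x) = 5.7366 × (10.4/751.321) ≈ 0.079.

0.079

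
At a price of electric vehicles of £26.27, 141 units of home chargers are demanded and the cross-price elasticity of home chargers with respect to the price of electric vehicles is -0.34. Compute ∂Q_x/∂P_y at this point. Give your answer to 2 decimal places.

ε = (∂Q_x/∂P_y)·(P_y/Q_x) ⇒ ∂Q_x/∂P_y = ε·Q_x/P_y = -0.34 × 141/26.27 ≈ -1.82.

-1.82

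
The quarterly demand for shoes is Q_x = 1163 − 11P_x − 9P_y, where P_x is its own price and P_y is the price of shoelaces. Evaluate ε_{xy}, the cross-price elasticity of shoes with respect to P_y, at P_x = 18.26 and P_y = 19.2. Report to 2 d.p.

At P_x = 18.26 and P_y = 19.2: Q_x = 789.34.
∂Q_x/∂P_y = -9.
ε = (∂Q_x/∂P_y)(P_y/Q_x) = -9 × (19.2/789.34) ≈ -0.22.
Since ε < 0, shoes and shoelaces are complements.

-0.22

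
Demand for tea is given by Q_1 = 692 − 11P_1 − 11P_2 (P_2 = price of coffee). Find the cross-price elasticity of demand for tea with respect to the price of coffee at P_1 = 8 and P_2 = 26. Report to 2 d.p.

-0.90

At P_1 = 8 and P_2 = 26: Q_1 = 318.
∂Q_1/∂P_2 = -11.
ε = (∂Q_1/∂P_2)(P_2/Q_1) = -11 × (26/318) ≈ -0.90.
Since ε < 0, tea and coffee are complements.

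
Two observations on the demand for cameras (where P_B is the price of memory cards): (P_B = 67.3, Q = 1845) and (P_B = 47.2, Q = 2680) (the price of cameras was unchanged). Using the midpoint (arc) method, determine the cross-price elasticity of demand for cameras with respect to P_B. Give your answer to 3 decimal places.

ΔQ_A = 2680 − 1845 = 835; ΔP_B = 47.2 − 67.3 = -20.1.
Midpoints: Q̄_A = 2262.5, P̄_B = 57.25.
ε = (ΔQ_A/Q̄_A)/(ΔP_B/P̄_B) = (835/2262.5)/(-20.1/57.25) ≈ -1.051.
ε < 0: cameras and memory cards are complements.

-1.051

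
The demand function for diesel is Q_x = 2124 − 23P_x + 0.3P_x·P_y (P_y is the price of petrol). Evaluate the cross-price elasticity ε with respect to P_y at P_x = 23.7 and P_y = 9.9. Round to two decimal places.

0.04

At P_x = 23.7 and P_y = 9.9: Q_x = 1649.289.
∂Q_x/∂P_y = 0.3P_x = 0.3(23.7) = 7.1100.
ε = (∂Q_x/∂P_y)(P_y/Q_x) = 7.1100 × (9.9/1649.289) ≈ 0.04.
ε > 0: substitutes.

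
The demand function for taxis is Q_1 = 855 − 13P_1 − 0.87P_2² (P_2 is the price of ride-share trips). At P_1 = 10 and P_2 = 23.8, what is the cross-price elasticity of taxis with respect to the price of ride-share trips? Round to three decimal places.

At P_1 = 10 and P_2 = 23.8: Q_1 = 232.197.
∂Q_1/∂P_2 = -1.74P_2 = -1.74(23.8) = -41.4120.
ε = (∂Q_1/∂P_2)(P_2/Q_1) = -41.4120 × (23.8/232.197) ≈ -4.245.
ε < 0: complements.

-4.245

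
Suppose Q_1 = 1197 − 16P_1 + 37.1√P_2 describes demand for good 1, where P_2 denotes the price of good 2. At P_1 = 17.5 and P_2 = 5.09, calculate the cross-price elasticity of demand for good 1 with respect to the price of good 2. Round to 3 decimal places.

At P_1 = 17.5 and P_2 = 5.09: Q_1 = 1000.701.
∂Q_1/∂P_2 = 37.1/(2√P_2) = 37.1/(2√5.09) = 8.2221.
ε = (∂Q_1/∂P_2)(P_2/Q_1) = 8.2221 × (5.09/1000.701) ≈ 0.042.
ε > 0: substitutes.

0.042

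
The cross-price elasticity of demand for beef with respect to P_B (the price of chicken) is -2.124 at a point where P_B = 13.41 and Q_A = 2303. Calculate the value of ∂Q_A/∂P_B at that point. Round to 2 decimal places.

-364.77

ε = (∂Q_A/∂P_B)·(P_B/Q_A) ⇒ ∂Q_A/∂P_B = ε·Q_A/P_B = -2.124 × 2303/13.41 ≈ -364.77.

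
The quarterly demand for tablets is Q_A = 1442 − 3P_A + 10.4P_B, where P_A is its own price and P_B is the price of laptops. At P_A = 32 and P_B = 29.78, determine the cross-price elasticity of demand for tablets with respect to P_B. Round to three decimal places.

At P_A = 32 and P_B = 29.78: Q_A = 1655.712.
∂Q_A/∂P_B = 10.4.
ε = (∂Q_A/∂P_B)(P_B/Q_A) = 10.4 × (29.78/1655.712) ≈ 0.187.

0.187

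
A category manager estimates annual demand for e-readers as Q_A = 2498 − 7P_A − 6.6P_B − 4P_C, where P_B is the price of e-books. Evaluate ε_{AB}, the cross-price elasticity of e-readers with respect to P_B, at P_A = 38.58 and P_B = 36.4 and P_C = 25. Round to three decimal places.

At P_A = 38.58 and P_B = 36.4 and P_C = 25: Q_A = 1887.7.
∂Q_A/∂P_B = -6.6.
ε = (∂Q_A/∂P_B)(P_B/Q_A) = -6.6 × (36.4/1887.7) ≈ -0.127.
Since ε < 0, e-readers and e-books are complements.

-0.127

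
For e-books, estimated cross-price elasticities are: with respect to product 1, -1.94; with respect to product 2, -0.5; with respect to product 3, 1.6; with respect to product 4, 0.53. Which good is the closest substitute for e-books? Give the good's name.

product 3

Substitutes have ε > 0. Among the positive values, 1.6 (product 3) is largest.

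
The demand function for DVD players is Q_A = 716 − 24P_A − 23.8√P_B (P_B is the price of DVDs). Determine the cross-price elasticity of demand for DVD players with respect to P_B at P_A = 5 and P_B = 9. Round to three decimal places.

At P_A = 5 and P_B = 9: Q_A = 524.6.
∂Q_A/∂P_B = -23.8/(2√P_B) = -23.8/(2√9) = -3.9667.
ε = (∂Q_A/∂P_B)(P_B/Q_A) = -3.9667 × (9/524.6) ≈ -0.068.
ε < 0: complements.

-0.068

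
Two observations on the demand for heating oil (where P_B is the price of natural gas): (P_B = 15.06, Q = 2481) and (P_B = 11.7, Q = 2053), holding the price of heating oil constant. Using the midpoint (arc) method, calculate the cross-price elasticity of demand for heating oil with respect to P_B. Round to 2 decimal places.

ΔQ_A = 2053 − 2481 = -428; ΔP_B = 11.7 − 15.06 = -3.36.
Midpoints: Q̄_A = 2267.0, P̄_B = 13.38.
ε = (ΔQ_A/Q̄_A)/(ΔP_B/P̄_B) = (-428/2267.0)/(-3.36/13.38) ≈ 0.75.

0.75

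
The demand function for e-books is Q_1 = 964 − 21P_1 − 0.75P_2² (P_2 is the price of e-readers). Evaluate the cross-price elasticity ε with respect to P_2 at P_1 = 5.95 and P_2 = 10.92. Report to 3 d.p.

-0.239

At P_1 = 5.95 and P_2 = 10.92: Q_1 = 749.615.
∂Q_1/∂P_2 = -1.5P_2 = -1.5(10.92) = -16.3800.
ε = (∂Q_1/∂P_2)(P_2/Q_1) = -16.3800 × (10.92/749.615) ≈ -0.239.
ε < 0: complements.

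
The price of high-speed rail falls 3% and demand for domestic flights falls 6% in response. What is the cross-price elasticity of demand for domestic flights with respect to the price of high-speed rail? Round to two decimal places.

2.00

ε = (%ΔQ of domestic flights) / (%ΔP of high-speed rail) = (-6%) / (-3%) ≈ 2.00.
Positive cross-price elasticity: substitutes.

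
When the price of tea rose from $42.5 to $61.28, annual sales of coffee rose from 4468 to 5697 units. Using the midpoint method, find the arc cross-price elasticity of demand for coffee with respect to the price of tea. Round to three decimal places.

ΔQ_A = 5697 − 4468 = 1229; ΔP_B = 61.28 − 42.5 = 18.78.
Midpoints: Q̄_A = 5082.5, P̄_B = 51.89.
ε = (ΔQ_A/Q̄_A)/(ΔP_B/P̄_B) = (1229/5082.5)/(18.78/51.89) ≈ 0.668.

0.668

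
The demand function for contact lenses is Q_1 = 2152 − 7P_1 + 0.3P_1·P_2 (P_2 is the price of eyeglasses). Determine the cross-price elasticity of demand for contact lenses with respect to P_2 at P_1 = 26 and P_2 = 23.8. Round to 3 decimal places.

At P_1 = 26 and P_2 = 23.8: Q_1 = 2155.64.
∂Q_1/∂P_2 = 0.3P_1 = 0.3(26) = 7.8000.
ε = (∂Q_1/∂P_2)(P_2/Q_1) = 7.8000 × (23.8/2155.64) ≈ 0.086.
ε > 0: substitutes.

0.086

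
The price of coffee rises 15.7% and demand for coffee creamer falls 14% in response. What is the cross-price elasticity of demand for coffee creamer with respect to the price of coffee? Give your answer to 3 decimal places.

ε = (%ΔQ of coffee creamer) / (%ΔP of coffee) = (-14%) / (15.7%) ≈ -0.892.

-0.892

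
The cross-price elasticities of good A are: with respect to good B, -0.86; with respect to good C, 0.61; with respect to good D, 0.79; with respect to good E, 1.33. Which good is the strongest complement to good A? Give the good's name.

Complements have ε < 0. The most negative value is -0.86 (good B).

good B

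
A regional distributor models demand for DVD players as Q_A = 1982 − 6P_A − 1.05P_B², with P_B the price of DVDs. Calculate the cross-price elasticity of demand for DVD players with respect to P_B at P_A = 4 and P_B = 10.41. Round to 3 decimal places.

At P_A = 4 and P_B = 10.41: Q_A = 1844.213.
∂Q_A/∂P_B = -2.1P_B = -2.1(10.41) = -21.8610.
ε = (∂Q_A/∂P_B)(P_B/Q_A) = -21.8610 × (10.41/1844.213) ≈ -0.123.
ε < 0: complements.

-0.123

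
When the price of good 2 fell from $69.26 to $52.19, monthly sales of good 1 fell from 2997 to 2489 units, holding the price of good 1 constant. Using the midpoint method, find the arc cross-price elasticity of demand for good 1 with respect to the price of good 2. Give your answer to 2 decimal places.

ΔQ_1 = 2489 − 2997 = -508; ΔP_2 = 52.19 − 69.26 = -17.07.
Midpoints: Q̄_1 = 2743.0, P̄_2 = 60.73.
ε = (ΔQ_1/Q̄_1)/(ΔP_2/P̄_2) = (-508/2743.0)/(-17.07/60.73) ≈ 0.66.

0.66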